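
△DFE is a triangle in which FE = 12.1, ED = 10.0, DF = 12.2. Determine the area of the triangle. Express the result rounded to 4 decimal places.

area ≈ 55.3648

Semiperimeter s = (12.1 + 10 + 12.2)/2 = 17.15.
Heron's formula: area = √(17.15·5.05·7.15·4.95) ≈ 55.365.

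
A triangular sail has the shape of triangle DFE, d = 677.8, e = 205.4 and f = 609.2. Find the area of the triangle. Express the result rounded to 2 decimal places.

61494.22

Semiperimeter s = (677.8 + 609.2 + 205.4)/2 = 746.2.
Heron's formula: area = √(746.2·68.4·137·540.8) ≈ 61494.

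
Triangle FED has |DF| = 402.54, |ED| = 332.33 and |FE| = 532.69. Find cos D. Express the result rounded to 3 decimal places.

-0.042

By the law of cosines, cos D = (|ED|² + |DF|² − |FE|²) / (2·|ED|·|DF|) ≈ -0.04215, so ∠D ≈ 92.42°.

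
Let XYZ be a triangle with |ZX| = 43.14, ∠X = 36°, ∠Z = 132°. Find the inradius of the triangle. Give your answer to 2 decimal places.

r ≈ 12.25

The third angle is ∠Y = 180° − ∠Z − ∠X = 12.00°.
Law of sines: |YZ| = |ZX|·sin X/sin Y ≈ 121.96.
Law of sines: |XY| = |ZX|·sin Z/sin Y ≈ 154.2.
Area = ½·|ZX|·|YZ|·sin Z ≈ 1955.
Semiperimeter s = (121.96+43.14+154.2)/2 = 159.65.
Inradius = area/s = 1955/159.65 ≈ 12.246.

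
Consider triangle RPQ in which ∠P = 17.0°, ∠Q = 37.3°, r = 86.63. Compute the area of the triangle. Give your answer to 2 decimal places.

area ≈ 818.66

The third angle is ∠R = 180° − ∠P − ∠Q = 125.70°.
Law of sines: p = r·sin P/sin R ≈ 31.189.
Law of sines: q = r·sin Q/sin R ≈ 64.645.
Area = ½·r·p·sin Q ≈ 818.66.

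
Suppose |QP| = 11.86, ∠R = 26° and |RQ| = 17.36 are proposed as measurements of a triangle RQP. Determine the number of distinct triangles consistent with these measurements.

2

|RQ|·sin R = 17.36·sin(26°) ≈ 7.61.
Since |RQ| sin R < |QP| < |RQ| (7.61 < 11.86 < 17.36), two triangles exist.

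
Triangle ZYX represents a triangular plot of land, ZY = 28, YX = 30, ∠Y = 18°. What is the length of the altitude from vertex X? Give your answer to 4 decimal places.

By the law of cosines, XZ² = ZY² + YX² − 2·ZY·YX·cos Y = 86.225, so XZ ≈ 9.2857.
Area = ½·ZY·YX·sin Y ≈ 129.79.
The altitude from X has length 2·area/ZY ≈ 9.2705.

9.2705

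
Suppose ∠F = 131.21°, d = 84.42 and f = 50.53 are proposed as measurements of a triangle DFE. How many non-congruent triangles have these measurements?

0

d·sin F = 84.42·sin(131.21°) ≈ 63.51.
Since ∠F is not acute, a triangle exists only if f > d; here f ≤ d, so there is no triangle.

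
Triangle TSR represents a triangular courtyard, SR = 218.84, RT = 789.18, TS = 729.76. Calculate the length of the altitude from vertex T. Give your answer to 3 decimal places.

723.312

Semiperimeter s = (218.84 + 789.18 + 729.76)/2 = 868.89.
Heron's formula: area = √(868.89·650.05·79.71·139.13) ≈ 79145.
The altitude from T has length 2·area/SR ≈ 723.31.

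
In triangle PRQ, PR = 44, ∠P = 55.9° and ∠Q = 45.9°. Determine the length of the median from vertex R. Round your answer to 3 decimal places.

m_R ≈ 36.821

The third angle is ∠R = 180° − ∠Q − ∠P = 78.20°.
Law of sines: RQ = PR·sin P/sin Q ≈ 50.736.
Law of sines: QP = PR·sin R/sin Q ≈ 59.976.
Median from R: ½√(2·PR² + 2·RQ² − QP²) ≈ 36.821.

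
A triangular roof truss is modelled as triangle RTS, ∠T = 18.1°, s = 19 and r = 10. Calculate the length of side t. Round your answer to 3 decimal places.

9.990

By the law of cosines, t² = s² + r² − 2·s·r·cos T = 99.804, so t ≈ 9.9902.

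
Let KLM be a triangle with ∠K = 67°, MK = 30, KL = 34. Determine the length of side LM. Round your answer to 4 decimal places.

35.4811

By the law of cosines, LM² = MK² + KL² − 2·MK·KL·cos K = 1258.9, so LM ≈ 35.481.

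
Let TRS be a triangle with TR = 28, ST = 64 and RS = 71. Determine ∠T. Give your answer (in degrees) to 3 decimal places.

By the law of cosines, cos T = (ST² + TR² − RS²) / (2·ST·TR) ≈ -0.04492, so ∠T ≈ 92.57°.

∠T ≈ 92.575°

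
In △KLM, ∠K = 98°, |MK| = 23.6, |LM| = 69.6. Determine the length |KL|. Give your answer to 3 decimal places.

62.275

Law of sines: sin L = |MK|·sin K/|LM| ≈ 0.33578.
Since |LM| ≥ |MK|, only the acute value applies: ∠L ≈ 19.62°.
Then ∠M = 180° − ∠K − ∠L ≈ 62.38°.
Law of sines gives |KL| = |LM|·sin M/sin K ≈ 62.275.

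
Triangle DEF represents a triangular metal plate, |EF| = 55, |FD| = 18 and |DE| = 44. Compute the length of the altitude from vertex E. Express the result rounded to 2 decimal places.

Semiperimeter s = (55 + 18 + 44)/2 = 58.5.
Heron's formula: area = √(58.5·3.5·40.5·14.5) ≈ 346.76.
The altitude from E has length 2·area/|FD| ≈ 38.528.

h_E ≈ 38.53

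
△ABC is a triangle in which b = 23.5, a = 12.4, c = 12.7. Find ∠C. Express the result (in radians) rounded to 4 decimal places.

By the law of cosines, cos C = (a² + b² − c²) / (2·a·b) ≈ 0.93466, so ∠C ≈ 0.3635 rad.

∠C ≈ 0.3635 rad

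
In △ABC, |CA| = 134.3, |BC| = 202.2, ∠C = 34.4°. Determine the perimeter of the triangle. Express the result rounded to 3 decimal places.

perimeter ≈ 455.280

By the law of cosines, |AB|² = |BC|² + |CA|² − 2·|BC|·|CA|·cos C = 14109, so |AB| ≈ 118.78.
Semiperimeter s = (202.2+134.3+118.78)/2 = 227.64.
Perimeter = 202.2 + 134.3 + 118.78 = 455.28.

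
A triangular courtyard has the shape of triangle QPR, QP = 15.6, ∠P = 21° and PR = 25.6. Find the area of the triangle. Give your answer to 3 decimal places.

Area = ½·QP·PR·sin P ≈ 71.559.

area ≈ 71.559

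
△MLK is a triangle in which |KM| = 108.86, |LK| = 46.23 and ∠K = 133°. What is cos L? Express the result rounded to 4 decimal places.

By the law of cosines, |ML|² = |LK|² + |KM|² − 2·|LK|·|KM|·cos K = 20852, so |ML| ≈ 144.4.
Law of cosines again: cos L = (|ML|² + |LK|² − |KM|²)/(2·|ML|·|LK|) ≈ 0.83428, so ∠L ≈ 33.46°.

cos L ≈ 0.8343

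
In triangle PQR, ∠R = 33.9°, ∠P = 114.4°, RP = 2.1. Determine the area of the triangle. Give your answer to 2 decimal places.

area ≈ 2.13

The third angle is ∠Q = 180° − ∠R − ∠P = 31.70°.
Law of sines: QR = RP·sin P/sin Q ≈ 3.6395.
Law of sines: PQ = RP·sin R/sin Q ≈ 2.229.
Area = ½·RP·QR·sin R ≈ 2.1314.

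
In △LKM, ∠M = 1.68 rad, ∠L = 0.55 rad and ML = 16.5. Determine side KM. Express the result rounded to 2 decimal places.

10.91

The third angle is ∠K = π − ∠M − ∠L = 0.912 rad.
Law of sines: KM = ML·sin L/sin K ≈ 10.91.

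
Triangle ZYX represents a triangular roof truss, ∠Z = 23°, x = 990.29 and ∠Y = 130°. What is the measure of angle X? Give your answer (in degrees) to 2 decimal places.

The third angle is ∠X = 180° − ∠Z − ∠Y = 27.00°.

∠X ≈ 27.00°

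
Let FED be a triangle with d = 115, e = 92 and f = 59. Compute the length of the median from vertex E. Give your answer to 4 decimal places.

Median from E: ½√(2·d² + 2·f² − e²) ≈ 78.975.

78.9747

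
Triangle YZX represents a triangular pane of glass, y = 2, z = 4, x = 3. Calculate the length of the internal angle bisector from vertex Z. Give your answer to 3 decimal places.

t_Z ≈ 1.470

By the law of cosines, cos Z = (x² + y² − z²) / (2·x·y) ≈ -0.25000, so ∠Z ≈ 104.48°.
The bisector from Z has length 2·x·y·cos(∠Z/2)/(x+y) ≈ 1.4697.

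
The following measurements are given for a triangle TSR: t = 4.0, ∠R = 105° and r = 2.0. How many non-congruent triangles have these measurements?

t·sin R = 4.0·sin(105°) ≈ 3.864.
Since ∠R is not acute, a triangle exists only if r > t; here r ≤ t, so there is no triangle.

0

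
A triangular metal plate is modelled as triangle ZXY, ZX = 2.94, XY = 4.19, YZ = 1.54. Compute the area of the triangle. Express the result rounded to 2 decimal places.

Semiperimeter s = (4.19 + 1.54 + 2.94)/2 = 4.335.
Heron's formula: area = √(4.335·0.145·2.795·1.395) ≈ 1.5655.

area ≈ 1.57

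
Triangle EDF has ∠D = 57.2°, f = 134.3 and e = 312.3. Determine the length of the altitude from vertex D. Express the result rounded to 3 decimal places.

h_D ≈ 133.130

By the law of cosines, d² = f² + e² − 2·f·e·cos D = 70127, so d ≈ 264.82.
Area = ½·f·e·sin D ≈ 17627.
The altitude from D has length 2·area/d ≈ 133.13.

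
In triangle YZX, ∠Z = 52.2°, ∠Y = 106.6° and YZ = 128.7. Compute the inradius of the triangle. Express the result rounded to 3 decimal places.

r ≈ 46.185

The third angle is ∠X = 180° − ∠Y − ∠Z = 21.20°.
Law of sines: ZX = YZ·sin Y/sin X ≈ 341.06.
Law of sines: XY = YZ·sin Z/sin X ≈ 281.21.
Area = ½·YZ·ZX·sin Z ≈ 17342.
Semiperimeter s = (341.06+281.21+128.7)/2 = 375.49.
Inradius = area/s = 17342/375.49 ≈ 46.185.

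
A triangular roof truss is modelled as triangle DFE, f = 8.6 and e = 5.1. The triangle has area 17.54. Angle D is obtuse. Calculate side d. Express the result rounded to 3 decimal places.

From area = ½·f·e·sin D, we get sin D = 2·area/(f·e) ≈ 0.79982.
Taking the obtuse solution, ∠D ≈ 126.89°.
Law of cosines then gives d ≈ 12.354.

12.354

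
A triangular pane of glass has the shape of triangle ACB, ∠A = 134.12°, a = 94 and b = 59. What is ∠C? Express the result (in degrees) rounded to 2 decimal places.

19.10

Law of sines: sin B = b·sin A/a ≈ 0.45059.
Since a ≥ b, only the acute value applies: ∠B ≈ 26.78°.
Then ∠C = 180° − ∠A − ∠B ≈ 19.10°.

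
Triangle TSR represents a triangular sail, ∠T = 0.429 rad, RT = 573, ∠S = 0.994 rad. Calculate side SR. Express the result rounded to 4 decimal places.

The third angle is ∠R = π − ∠T − ∠S = 1.719 rad.
Law of sines: SR = RT·sin T/sin S ≈ 284.35.

284.3498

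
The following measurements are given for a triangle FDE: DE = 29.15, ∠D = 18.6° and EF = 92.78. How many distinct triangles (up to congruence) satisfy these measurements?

1

DE·sin D = 29.15·sin(18.6°) ≈ 9.298.
Since EF ≥ DE, exactly one triangle exists.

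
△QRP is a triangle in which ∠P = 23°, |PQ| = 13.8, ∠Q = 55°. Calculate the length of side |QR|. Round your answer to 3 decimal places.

The third angle is ∠R = 180° − ∠P − ∠Q = 102.00°.
Law of sines: |QR| = |PQ|·sin P/sin R ≈ 5.5126.

5.513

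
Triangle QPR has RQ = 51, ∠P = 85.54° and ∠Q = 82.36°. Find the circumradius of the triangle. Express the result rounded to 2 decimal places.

The third angle is ∠R = 180° − ∠Q − ∠P = 12.10°.
Law of sines: PR = RQ·sin Q/sin P ≈ 50.701.
Law of sines: QP = RQ·sin R/sin P ≈ 10.723.
Circumradius = RQ/(2 sin P) ≈ 25.577.

25.58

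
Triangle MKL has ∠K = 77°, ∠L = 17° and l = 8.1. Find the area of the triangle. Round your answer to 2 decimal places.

The third angle is ∠M = 180° − ∠K − ∠L = 86.00°.
Law of sines: m = l·sin M/sin L ≈ 27.637.
Law of sines: k = l·sin K/sin L ≈ 26.994.
Area = ½·l·m·sin K ≈ 109.06.

109.06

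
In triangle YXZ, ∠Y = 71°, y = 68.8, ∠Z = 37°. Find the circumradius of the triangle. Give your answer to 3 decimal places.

The third angle is ∠X = 180° − ∠Z − ∠Y = 72.00°.
Law of sines: x = y·sin X/sin Y ≈ 69.203.
Law of sines: z = y·sin Z/sin Y ≈ 43.791.
Circumradius = y/(2 sin Y) ≈ 36.382.

36.382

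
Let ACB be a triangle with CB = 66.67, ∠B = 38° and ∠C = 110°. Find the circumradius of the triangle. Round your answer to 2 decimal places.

The third angle is ∠A = 180° − ∠C − ∠B = 32.00°.
Law of sines: BA = CB·sin C/sin A ≈ 118.22.
Law of sines: AC = CB·sin B/sin A ≈ 77.457.
Circumradius = CB/(2 sin A) ≈ 62.906.

R ≈ 62.91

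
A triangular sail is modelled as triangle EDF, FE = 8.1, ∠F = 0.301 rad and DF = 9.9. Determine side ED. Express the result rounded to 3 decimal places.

3.233

By the law of cosines, ED² = DF² + FE² − 2·DF·FE·cos F = 10.451, so ED ≈ 3.2327.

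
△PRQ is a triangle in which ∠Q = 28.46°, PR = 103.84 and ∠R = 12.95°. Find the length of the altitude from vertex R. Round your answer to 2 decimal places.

h_R ≈ 68.68

The third angle is ∠P = 180° − ∠R − ∠Q = 138.59°.
Law of sines: RQ = PR·sin P/sin Q ≈ 144.13.
Law of sines: QP = PR·sin R/sin Q ≈ 48.832.
Area = ½·PR·RQ·sin R ≈ 1677.
The altitude from R has length 2·area/QP ≈ 68.684.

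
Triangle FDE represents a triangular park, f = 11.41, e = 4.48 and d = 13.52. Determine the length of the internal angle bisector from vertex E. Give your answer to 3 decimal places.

By the law of cosines, cos E = (f² + d² − e²) / (2·f·d) ≈ 0.94938, so ∠E ≈ 18.31°.
The bisector from E has length 2·f·d·cos(∠E/2)/(f+d) ≈ 12.218.

t_E ≈ 12.218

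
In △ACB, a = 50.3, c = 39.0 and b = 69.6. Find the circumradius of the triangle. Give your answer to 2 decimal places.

R ≈ 35.53

By the law of cosines, cos A = (c² + b² − a²) / (2·c·b) ≈ 0.70643, so ∠A ≈ 0.7864 rad.
Circumradius = a/(2 sin A) ≈ 35.534.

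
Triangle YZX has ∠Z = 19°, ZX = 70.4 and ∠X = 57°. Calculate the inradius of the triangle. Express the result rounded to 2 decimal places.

9.01

The third angle is ∠Y = 180° − ∠Z − ∠X = 104.00°.
Law of sines: XY = ZX·sin Z/sin Y ≈ 23.622.
Law of sines: YZ = ZX·sin X/sin Y ≈ 60.85.
Area = ½·ZX·XY·sin X ≈ 697.34.
Semiperimeter s = (70.4+23.622+60.85)/2 = 77.436.
Inradius = area/s = 697.34/77.436 ≈ 9.0054.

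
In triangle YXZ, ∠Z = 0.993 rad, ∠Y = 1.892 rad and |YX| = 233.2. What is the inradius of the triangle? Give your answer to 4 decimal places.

The third angle is ∠X = π − ∠Z − ∠Y = 0.257 rad.
Law of sines: |XZ| = |YX|·sin Y/sin Z ≈ 264.15.
Law of sines: |ZY| = |YX|·sin X/sin Z ≈ 70.652.
Area = ½·|YX|·|XZ|·sin X ≈ 7816.7.
Semiperimeter s = (264.15+70.652+233.2)/2 = 284.
Inradius = area/s = 7816.7/284 ≈ 27.523.

27.5233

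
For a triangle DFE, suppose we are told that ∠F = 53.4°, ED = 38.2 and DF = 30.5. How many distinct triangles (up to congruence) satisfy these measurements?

DF·sin F = 30.5·sin(53.4°) ≈ 24.49.
Since ED ≥ DF, exactly one triangle exists.

1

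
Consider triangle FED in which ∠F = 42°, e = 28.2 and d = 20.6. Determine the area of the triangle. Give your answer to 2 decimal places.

194.36

Area = ½·e·d·sin F ≈ 194.36.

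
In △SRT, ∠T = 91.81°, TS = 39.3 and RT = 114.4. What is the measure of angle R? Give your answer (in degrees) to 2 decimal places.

18.76

By the law of cosines, SR² = RT² + TS² − 2·RT·TS·cos T = 14916, so SR ≈ 122.13.
Law of cosines again: cos R = (SR² + RT² − TS²)/(2·SR·RT) ≈ 0.94687, so ∠R ≈ 18.76°.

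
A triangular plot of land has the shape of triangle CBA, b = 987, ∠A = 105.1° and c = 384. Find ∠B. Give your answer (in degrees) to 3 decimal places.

By the law of cosines, a² = c² + b² − 2·c·b·cos A = 1.3191e+06, so a ≈ 1148.5.
Law of cosines again: cos B = (a² + c² − b²)/(2·a·c) ≈ 0.55821, so ∠B ≈ 56.07°.

56.068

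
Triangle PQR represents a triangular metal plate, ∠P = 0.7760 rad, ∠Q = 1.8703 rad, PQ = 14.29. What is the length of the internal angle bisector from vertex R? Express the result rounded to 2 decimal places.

23.56

The third angle is ∠R = π − ∠P − ∠Q = 0.4953 rad.
Law of sines: QR = PQ·sin P/sin R ≈ 21.059.
Law of sines: RP = PQ·sin Q/sin R ≈ 28.727.
The bisector from R has length 2·QR·RP·cos(∠R/2)/(QR+RP) ≈ 23.561.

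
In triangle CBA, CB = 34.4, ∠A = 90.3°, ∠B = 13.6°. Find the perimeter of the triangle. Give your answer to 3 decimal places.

The third angle is ∠C = 180° − ∠B − ∠A = 76.10°.
Law of sines: BA = CB·sin C/sin A ≈ 33.393.
Law of sines: AC = CB·sin B/sin A ≈ 8.089.
Semiperimeter s = (33.393+8.089+34.4)/2 = 37.941.
Perimeter = 33.393 + 8.089 + 34.4 = 75.882.

perimeter ≈ 75.882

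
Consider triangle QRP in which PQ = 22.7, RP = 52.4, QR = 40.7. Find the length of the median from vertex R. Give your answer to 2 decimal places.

Median from R: ½√(2·QR² + 2·RP² − PQ²) ≈ 45.523.

m_R ≈ 45.52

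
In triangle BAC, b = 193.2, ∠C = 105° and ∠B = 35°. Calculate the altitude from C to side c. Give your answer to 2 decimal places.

The third angle is ∠A = 180° − ∠C − ∠B = 40.00°.
Law of sines: a = b·sin A/sin B ≈ 216.51.
Law of sines: c = b·sin C/sin B ≈ 325.36.
Area = ½·b·a·sin C ≈ 20202.
The altitude from C has length 2·area/c ≈ 124.19.

h_C ≈ 124.19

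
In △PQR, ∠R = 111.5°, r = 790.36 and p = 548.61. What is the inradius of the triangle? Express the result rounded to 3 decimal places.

117.944

Law of sines: sin P = p·sin R/r ≈ 0.64583.
Since r ≥ p, only the acute value applies: ∠P ≈ 40.23°.
Then ∠Q = 180° − ∠R − ∠P ≈ 28.27°.
Law of sines gives q = r·sin Q/sin R ≈ 402.36.
Area = ½·r·p·sin Q ≈ 1.0269e+05.
Semiperimeter s = (548.61+402.36+790.36)/2 = 870.67.
Inradius = area/s = 1.0269e+05/870.67 ≈ 117.94.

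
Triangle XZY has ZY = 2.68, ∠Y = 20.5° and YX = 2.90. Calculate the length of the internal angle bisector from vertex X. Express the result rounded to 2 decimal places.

1.25

By the law of cosines, XZ² = ZY² + YX² − 2·ZY·YX·cos Y = 1.0328, so XZ ≈ 1.0163.
Law of cosines again: cos X = (YX² + XZ² − ZY²)/(2·YX·XZ) ≈ 0.38349, so ∠X ≈ 67.45°.
The bisector from X has length 2·YX·XZ·cos(∠X/2)/(YX+XZ) ≈ 1.2518.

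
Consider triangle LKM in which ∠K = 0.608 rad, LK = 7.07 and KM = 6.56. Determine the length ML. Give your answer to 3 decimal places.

By the law of cosines, ML² = LK² + KM² − 2·LK·KM·cos K = 16.883, so ML ≈ 4.1089.

4.109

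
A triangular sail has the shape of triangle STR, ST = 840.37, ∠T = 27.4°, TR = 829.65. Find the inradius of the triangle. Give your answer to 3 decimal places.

155.328

By the law of cosines, RS² = ST² + TR² − 2·ST·TR·cos T = 1.5655e+05, so RS ≈ 395.66.
Area = ½·ST·TR·sin T ≈ 1.6043e+05.
Semiperimeter s = (829.65+395.66+840.37)/2 = 1032.8.
Inradius = area/s = 1.6043e+05/1032.8 ≈ 155.33.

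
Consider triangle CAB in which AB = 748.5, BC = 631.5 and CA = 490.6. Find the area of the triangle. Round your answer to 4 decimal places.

153635.4202

Semiperimeter s = (748.5 + 631.5 + 490.6)/2 = 935.3.
Heron's formula: area = √(935.3·186.8·303.8·444.7) ≈ 1.5364e+05.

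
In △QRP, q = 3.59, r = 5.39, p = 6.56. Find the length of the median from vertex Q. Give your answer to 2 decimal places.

Median from Q: ½√(2·r² + 2·p² − q²) ≈ 5.7289.

m_Q ≈ 5.73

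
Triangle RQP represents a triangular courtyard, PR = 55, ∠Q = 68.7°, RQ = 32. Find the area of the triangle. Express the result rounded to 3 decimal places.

Law of sines: sin P = RQ·sin Q/PR ≈ 0.54207.
Since PR ≥ RQ, only the acute value applies: ∠P ≈ 32.82°.
Then ∠R = 180° − ∠Q − ∠P ≈ 78.48°.
Law of sines gives QP = PR·sin R/sin Q ≈ 57.842.
Area = ½·PR·RQ·sin R ≈ 862.26.

area ≈ 862.257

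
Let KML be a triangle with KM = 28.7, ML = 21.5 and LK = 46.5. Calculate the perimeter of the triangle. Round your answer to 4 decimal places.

Perimeter = 21.5 + 46.5 + 28.7 = 96.7.

perimeter ≈ 96.7000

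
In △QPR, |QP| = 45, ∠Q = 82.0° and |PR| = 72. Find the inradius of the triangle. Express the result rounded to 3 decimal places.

15.567

Law of sines: sin R = |QP|·sin Q/|PR| ≈ 0.61892.
Since |PR| ≥ |QP|, only the acute value applies: ∠R ≈ 38.24°.
Then ∠P = 180° − ∠Q − ∠R ≈ 59.76°.
Law of sines gives |RQ| = |PR|·sin P/sin Q ≈ 62.816.
Area = ½·|PR|·|QP|·sin P ≈ 1399.6.
Semiperimeter s = (72+62.816+45)/2 = 89.908.
Inradius = area/s = 1399.6/89.908 ≈ 15.567.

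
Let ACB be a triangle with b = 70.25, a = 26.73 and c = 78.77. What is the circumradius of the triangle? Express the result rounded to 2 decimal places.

R ≈ 39.82

By the law of cosines, cos A = (c² + b² − a²) / (2·c·b) ≈ 0.94200, so ∠A ≈ 19.61°.
Circumradius = a/(2 sin A) ≈ 39.822.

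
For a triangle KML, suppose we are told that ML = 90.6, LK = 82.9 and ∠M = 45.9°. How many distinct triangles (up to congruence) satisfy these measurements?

2

ML·sin M = 90.6·sin(45.9°) ≈ 65.06.
Since ML sin M < LK < ML (65.06 < 82.9 < 90.6), two triangles exist.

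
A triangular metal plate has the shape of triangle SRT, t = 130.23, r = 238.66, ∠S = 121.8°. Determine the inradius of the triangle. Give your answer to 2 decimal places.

By the law of cosines, s² = r² + t² − 2·r·t·cos S = 1.0667e+05, so s ≈ 326.61.
Area = ½·r·t·sin S ≈ 13208.
Semiperimeter p = (326.61+238.66+130.23)/2 = 347.75.
Inradius = area/p = 13208/347.75 ≈ 37.98.

37.98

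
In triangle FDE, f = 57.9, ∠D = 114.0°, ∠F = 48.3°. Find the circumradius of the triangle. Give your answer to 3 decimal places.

The third angle is ∠E = 180° − ∠F − ∠D = 17.70°.
Law of sines: d = f·sin D/sin F ≈ 70.843.
Law of sines: e = f·sin E/sin F ≈ 23.577.
Circumradius = f/(2 sin F) ≈ 38.774.

R ≈ 38.774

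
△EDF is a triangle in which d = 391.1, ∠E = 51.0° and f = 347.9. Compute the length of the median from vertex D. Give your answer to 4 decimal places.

By the law of cosines, e² = d² + f² − 2·d·f·cos E = 1.0274e+05, so e ≈ 320.53.
Median from D: ½√(2·f² + 2·e² − d²) ≈ 271.38.

271.3790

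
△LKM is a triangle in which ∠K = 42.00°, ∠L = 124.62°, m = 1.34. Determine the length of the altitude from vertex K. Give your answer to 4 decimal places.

The third angle is ∠M = 180° − ∠L − ∠K = 13.38°.
Law of sines: l = m·sin L/sin M ≈ 4.7653.
Law of sines: k = m·sin K/sin M ≈ 3.8747.
Area = ½·m·l·sin K ≈ 2.1364.
The altitude from K has length 2·area/k ≈ 1.1027.

h_K ≈ 1.1027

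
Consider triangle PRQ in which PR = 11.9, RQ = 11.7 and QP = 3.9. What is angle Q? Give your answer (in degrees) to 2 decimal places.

By the law of cosines, cos Q = (RQ² + QP² − PR²) / (2·RQ·QP) ≈ 0.11495, so ∠Q ≈ 83.40°.

∠Q ≈ 83.40°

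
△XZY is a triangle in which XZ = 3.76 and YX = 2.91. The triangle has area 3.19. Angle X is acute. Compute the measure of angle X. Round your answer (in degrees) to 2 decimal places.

From area = ½·YX·XZ·sin X, we get sin X = 2·area/(YX·XZ) ≈ 0.58310.
Taking the acute solution, ∠X ≈ 35.67°.

35.67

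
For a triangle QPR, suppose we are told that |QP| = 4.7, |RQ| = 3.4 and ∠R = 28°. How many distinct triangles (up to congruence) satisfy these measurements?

1

|RQ|·sin R = 3.4·sin(28°) ≈ 1.596.
Since |QP| ≥ |RQ|, exactly one triangle exists.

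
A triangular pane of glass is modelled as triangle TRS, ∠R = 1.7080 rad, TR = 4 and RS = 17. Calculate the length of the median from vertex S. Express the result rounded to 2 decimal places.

17.39

By the law of cosines, ST² = TR² + RS² − 2·TR·RS·cos R = 323.6, so ST ≈ 17.989.
Median from S: ½√(2·RS² + 2·ST² − TR²) ≈ 17.387.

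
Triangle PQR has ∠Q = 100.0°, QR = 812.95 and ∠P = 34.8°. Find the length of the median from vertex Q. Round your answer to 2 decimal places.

The third angle is ∠R = 180° − ∠P − ∠Q = 45.20°.
Law of sines: RP = QR·sin Q/sin P ≈ 1402.8.
Law of sines: PQ = QR·sin R/sin P ≈ 1010.7.
Median from Q: ½√(2·PQ² + 2·QR² − RP²) ≈ 591.

m_Q ≈ 591.00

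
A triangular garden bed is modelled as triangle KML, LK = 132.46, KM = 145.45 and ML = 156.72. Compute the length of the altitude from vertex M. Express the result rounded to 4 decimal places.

h_M ≈ 135.3025

Semiperimeter s = (156.72 + 132.46 + 145.45)/2 = 217.31.
Heron's formula: area = √(217.31·60.595·84.855·71.865) ≈ 8961.1.
The altitude from M has length 2·area/LK ≈ 135.3.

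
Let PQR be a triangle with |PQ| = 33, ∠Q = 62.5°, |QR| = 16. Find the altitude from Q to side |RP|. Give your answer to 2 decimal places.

h_Q ≈ 15.99

By the law of cosines, |RP|² = |PQ|² + |QR|² − 2·|PQ|·|QR|·cos Q = 857.39, so |RP| ≈ 29.281.
Area = ½·|PQ|·|QR|·sin Q ≈ 234.17.
The altitude from Q has length 2·area/|RP| ≈ 15.995.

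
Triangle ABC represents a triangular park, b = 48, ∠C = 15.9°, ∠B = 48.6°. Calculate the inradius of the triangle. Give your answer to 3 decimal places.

The third angle is ∠A = 180° − ∠B − ∠C = 115.50°.
Law of sines: a = b·sin A/sin B ≈ 57.757.
Law of sines: c = b·sin C/sin B ≈ 17.531.
Area = ½·b·a·sin C ≈ 379.75.
Semiperimeter s = (57.757+48+17.531)/2 = 61.644.
Inradius = area/s = 379.75/61.644 ≈ 6.1604.

r ≈ 6.160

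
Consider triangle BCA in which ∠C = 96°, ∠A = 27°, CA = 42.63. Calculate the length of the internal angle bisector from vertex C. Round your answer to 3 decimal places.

The third angle is ∠B = 180° − ∠C − ∠A = 57.00°.
Law of sines: AB = CA·sin C/sin B ≈ 50.552.
Law of sines: BC = CA·sin A/sin B ≈ 23.077.
The bisector from C has length 2·BC·CA·cos(∠C/2)/(BC+CA) ≈ 20.036.

20.036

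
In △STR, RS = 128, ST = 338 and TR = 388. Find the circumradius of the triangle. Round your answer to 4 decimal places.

199.3524

By the law of cosines, cos S = (RS² + ST² − TR²) / (2·RS·ST) ≈ -0.23017, so ∠S ≈ 1.803 rad.
Circumradius = TR/(2 sin S) ≈ 199.35.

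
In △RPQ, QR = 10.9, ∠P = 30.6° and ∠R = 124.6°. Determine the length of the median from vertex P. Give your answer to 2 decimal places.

12.88

The third angle is ∠Q = 180° − ∠R − ∠P = 24.80°.
Law of sines: PQ = QR·sin R/sin P ≈ 17.626.
Law of sines: RP = QR·sin Q/sin P ≈ 8.9816.
Median from P: ½√(2·RP² + 2·PQ² − QR²) ≈ 12.883.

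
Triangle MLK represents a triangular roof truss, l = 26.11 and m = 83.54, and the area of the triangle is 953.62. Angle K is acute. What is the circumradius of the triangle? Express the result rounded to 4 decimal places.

From area = ½·m·l·sin K, we get sin K = 2·area/(m·l) ≈ 0.87439.
Taking the acute solution, ∠K ≈ 1.064 rad.
Law of cosines then gives k ≈ 74.457.
Circumradius = k/(2 sin K) ≈ 42.577.

R ≈ 42.5768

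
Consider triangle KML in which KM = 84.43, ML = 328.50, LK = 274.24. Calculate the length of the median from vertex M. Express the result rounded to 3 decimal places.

196.770

Median from M: ½√(2·KM² + 2·ML² − LK²) ≈ 196.77.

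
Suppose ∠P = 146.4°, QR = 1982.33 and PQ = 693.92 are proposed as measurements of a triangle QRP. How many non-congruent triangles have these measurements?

1

PQ·sin P = 693.92·sin(146.4°) ≈ 384.
Since ∠P is not acute, a triangle exists only if QR > PQ; here QR > PQ, so there is exactly one triangle.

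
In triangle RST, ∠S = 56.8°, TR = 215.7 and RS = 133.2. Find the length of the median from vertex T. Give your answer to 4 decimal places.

228.0538

Law of sines: sin T = RS·sin S/TR ≈ 0.51672.
Since TR ≥ RS, only the acute value applies: ∠T ≈ 31.11°.
Then ∠R = 180° − ∠S − ∠T ≈ 92.09°.
Law of sines gives ST = TR·sin R/sin S ≈ 257.61.
Median from T: ½√(2·ST² + 2·TR² − RS²) ≈ 228.05.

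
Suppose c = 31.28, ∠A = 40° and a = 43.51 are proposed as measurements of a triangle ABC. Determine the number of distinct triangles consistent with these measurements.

c·sin A = 31.28·sin(40°) ≈ 20.11.
Since a ≥ c, exactly one triangle exists.

1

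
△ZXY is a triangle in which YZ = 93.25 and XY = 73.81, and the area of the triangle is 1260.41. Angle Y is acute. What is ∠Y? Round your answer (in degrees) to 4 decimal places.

∠Y ≈ 21.4845°

From area = ½·XY·YZ·sin Y, we get sin Y = 2·area/(XY·YZ) ≈ 0.36625.
Taking the acute solution, ∠Y ≈ 21.48°.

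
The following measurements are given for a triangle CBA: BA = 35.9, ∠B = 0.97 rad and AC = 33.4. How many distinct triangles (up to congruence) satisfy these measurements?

BA·sin B = 35.9·sin(0.97 rad) ≈ 29.61.
Since BA sin B < AC < BA (29.61 < 33.4 < 35.9), two triangles exist.

2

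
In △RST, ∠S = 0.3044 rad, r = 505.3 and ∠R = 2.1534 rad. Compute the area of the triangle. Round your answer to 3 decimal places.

28948.002

The third angle is ∠T = π − ∠R − ∠S = 0.6838 rad.
Law of sines: s = r·sin S/sin R ≈ 181.37.
Law of sines: t = r·sin T/sin R ≈ 382.28.
Area = ½·r·s·sin T ≈ 28948.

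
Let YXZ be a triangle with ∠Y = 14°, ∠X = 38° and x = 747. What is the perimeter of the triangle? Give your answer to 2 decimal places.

1996.65

The third angle is ∠Z = 180° − ∠Y − ∠X = 128.00°.
Law of sines: y = x·sin Y/sin X ≈ 293.53.
Law of sines: z = x·sin Z/sin X ≈ 956.12.
Semiperimeter s = (293.53+747+956.12)/2 = 998.32.
Perimeter = 293.53 + 747 + 956.12 = 1996.6.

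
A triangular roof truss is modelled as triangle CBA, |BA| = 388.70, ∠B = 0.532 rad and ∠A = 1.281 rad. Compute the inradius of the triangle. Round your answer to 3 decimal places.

The third angle is ∠C = π − ∠B − ∠A = 1.329 rad.
Law of sines: |AC| = |BA|·sin B/sin C ≈ 203.1.
Law of sines: |CB| = |BA|·sin A/sin C ≈ 383.69.
Area = ½·|BA|·|AC|·sin A ≈ 37826.
Semiperimeter s = (388.7+203.1+383.69)/2 = 487.75.
Inradius = area/s = 37826/487.75 ≈ 77.554.

77.554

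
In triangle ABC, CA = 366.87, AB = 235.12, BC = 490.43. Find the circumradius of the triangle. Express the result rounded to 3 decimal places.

256.518

By the law of cosines, cos A = (CA² + AB² − BC²) / (2·CA·AB) ≈ -0.29357, so ∠A ≈ 107.07°.
Circumradius = BC/(2 sin A) ≈ 256.52.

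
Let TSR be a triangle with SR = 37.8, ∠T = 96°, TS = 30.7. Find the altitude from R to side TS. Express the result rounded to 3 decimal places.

18.972

Law of sines: sin R = TS·sin T/SR ≈ 0.80772.
Since SR ≥ TS, only the acute value applies: ∠R ≈ 53.87°.
Then ∠S = 180° − ∠T − ∠R ≈ 30.13°.
Law of sines gives RT = SR·sin S/sin T ≈ 19.077.
Area = ½·SR·TS·sin S ≈ 291.22.
The altitude from R has length 2·area/TS ≈ 18.972.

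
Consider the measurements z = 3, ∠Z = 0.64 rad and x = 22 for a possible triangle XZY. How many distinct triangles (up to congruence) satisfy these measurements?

x·sin Z = 22·sin(0.64 rad) ≈ 13.14.
Since z = 3 < 13.14 = x sin Z, no triangle exists.

0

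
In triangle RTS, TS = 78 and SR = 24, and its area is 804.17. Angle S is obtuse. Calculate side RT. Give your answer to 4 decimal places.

92.6059

From area = ½·TS·SR·sin S, we get sin S = 2·area/(TS·SR) ≈ 0.85916.
Taking the obtuse solution, ∠S ≈ 120.78°.
Law of cosines then gives RT ≈ 92.606.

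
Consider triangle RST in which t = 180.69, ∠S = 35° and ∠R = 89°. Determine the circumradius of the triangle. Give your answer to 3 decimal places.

The third angle is ∠T = 180° − ∠R − ∠S = 56.00°.
Law of sines: r = t·sin R/sin T ≈ 217.92.
Law of sines: s = t·sin S/sin T ≈ 125.01.
Circumradius = t/(2 sin T) ≈ 108.98.

108.976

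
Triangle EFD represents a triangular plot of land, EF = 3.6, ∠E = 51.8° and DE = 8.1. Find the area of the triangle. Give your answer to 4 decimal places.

Area = ½·DE·EF·sin E ≈ 11.458.

area ≈ 11.4578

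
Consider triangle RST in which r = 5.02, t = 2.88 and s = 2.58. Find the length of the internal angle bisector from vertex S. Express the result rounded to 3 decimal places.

3.594

By the law of cosines, cos S = (t² + r² − s²) / (2·t·r) ≈ 0.92818, so ∠S ≈ 21.85°.
The bisector from S has length 2·t·r·cos(∠S/2)/(t+r) ≈ 3.5938.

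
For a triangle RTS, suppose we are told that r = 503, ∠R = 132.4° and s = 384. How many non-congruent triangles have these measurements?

1

s·sin R = 384·sin(132.4°) ≈ 283.6.
Since ∠R is not acute, a triangle exists only if r > s; here r > s, so there is exactly one triangle.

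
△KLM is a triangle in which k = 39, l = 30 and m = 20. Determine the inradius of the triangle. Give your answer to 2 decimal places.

6.63

Semiperimeter s = (39 + 30 + 20)/2 = 44.5.
Heron's formula: area = √(44.5·5.5·14.5·24.5) ≈ 294.87.
Inradius = area/s = 294.87/44.5 ≈ 6.6263.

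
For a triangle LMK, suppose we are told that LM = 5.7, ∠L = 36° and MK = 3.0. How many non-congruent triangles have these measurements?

0

LM·sin L = 5.7·sin(36°) ≈ 3.35.
Since MK = 3.0 < 3.35 = LM sin L, no triangle exists.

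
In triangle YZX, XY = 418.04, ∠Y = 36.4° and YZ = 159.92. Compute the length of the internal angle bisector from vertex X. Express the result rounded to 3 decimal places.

By the law of cosines, ZX² = XY² + YZ² − 2·XY·YZ·cos Y = 92713, so ZX ≈ 304.49.
Law of cosines again: cos X = (ZX² + XY² − YZ²)/(2·ZX·XY) ≈ 0.95019, so ∠X ≈ 18.16°.
The bisector from X has length 2·ZX·XY·cos(∠X/2)/(ZX+XY) ≈ 347.93.

t_X ≈ 347.926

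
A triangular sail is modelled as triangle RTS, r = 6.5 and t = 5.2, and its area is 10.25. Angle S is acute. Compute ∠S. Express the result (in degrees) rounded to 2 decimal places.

∠S ≈ 37.34°

From area = ½·r·t·sin S, we get sin S = 2·area/(r·t) ≈ 0.60651.
Taking the acute solution, ∠S ≈ 37.34°.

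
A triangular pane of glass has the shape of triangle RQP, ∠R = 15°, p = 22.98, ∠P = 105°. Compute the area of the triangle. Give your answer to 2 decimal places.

The third angle is ∠Q = 180° − ∠P − ∠R = 60.00°.
Law of sines: r = p·sin R/sin P ≈ 6.1575.
Law of sines: q = p·sin Q/sin P ≈ 20.603.
Area = ½·p·r·sin Q ≈ 61.271.

61.27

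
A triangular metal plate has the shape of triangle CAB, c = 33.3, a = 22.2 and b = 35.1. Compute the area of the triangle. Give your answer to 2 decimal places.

357.89

Semiperimeter s = (33.3 + 22.2 + 35.1)/2 = 45.3.
Heron's formula: area = √(45.3·12·23.1·10.2) ≈ 357.89.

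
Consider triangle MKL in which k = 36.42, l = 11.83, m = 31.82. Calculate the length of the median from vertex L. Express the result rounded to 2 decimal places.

Median from L: ½√(2·m² + 2·k² − l²) ≈ 33.682.

m_L ≈ 33.68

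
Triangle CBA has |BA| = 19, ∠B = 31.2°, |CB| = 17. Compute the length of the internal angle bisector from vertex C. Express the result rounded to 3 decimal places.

9.160

By the law of cosines, |AC|² = |CB|² + |BA|² − 2·|CB|·|BA|·cos B = 97.435, so |AC| ≈ 9.8709.
Law of cosines again: cos C = (|AC|² + |CB|² − |BA|²)/(2·|AC|·|CB|) ≈ 0.07579, so ∠C ≈ 85.65°.
The bisector from C has length 2·|AC|·|CB|·cos(∠C/2)/(|AC|+|CB|) ≈ 9.1601.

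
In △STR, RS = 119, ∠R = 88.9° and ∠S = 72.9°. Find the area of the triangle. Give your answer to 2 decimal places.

The third angle is ∠T = 180° − ∠R − ∠S = 18.20°.
Law of sines: TR = RS·sin S/sin T ≈ 364.16.
Law of sines: ST = RS·sin R/sin T ≈ 380.93.
Area = ½·RS·TR·sin R ≈ 21663.

area ≈ 21663.43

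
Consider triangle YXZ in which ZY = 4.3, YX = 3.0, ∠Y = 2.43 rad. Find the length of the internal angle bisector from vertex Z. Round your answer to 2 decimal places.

t_Z ≈ 5.23

By the law of cosines, XZ² = ZY² + YX² − 2·ZY·YX·cos Y = 47.029, so XZ ≈ 6.8578.
Law of cosines again: cos Z = (XZ² + ZY² − YX²)/(2·XZ·ZY) ≈ 0.95833, so ∠Z ≈ 0.290 rad.
The bisector from Z has length 2·XZ·ZY·cos(∠Z/2)/(XZ+ZY) ≈ 5.2304.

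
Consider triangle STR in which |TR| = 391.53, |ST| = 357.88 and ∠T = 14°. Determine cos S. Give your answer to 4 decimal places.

By the law of cosines, |RS|² = |ST|² + |TR|² − 2·|ST|·|TR|·cos T = 9456.7, so |RS| ≈ 97.246.
Law of cosines again: cos S = (|RS|² + |ST|² − |TR|²)/(2·|RS|·|ST|) ≈ -0.22644, so ∠S ≈ 103.09°.

-0.2264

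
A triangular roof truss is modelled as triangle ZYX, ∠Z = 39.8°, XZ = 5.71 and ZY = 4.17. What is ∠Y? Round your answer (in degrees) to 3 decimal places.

∠Y ≈ 93.396°

By the law of cosines, YX² = XZ² + ZY² − 2·XZ·ZY·cos Z = 13.406, so YX ≈ 3.6615.
Law of cosines again: cos Y = (ZY² + YX² − XZ²)/(2·ZY·YX) ≈ -0.05924, so ∠Y ≈ 93.40°.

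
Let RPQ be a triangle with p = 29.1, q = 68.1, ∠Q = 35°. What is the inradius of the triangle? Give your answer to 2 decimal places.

8.02

Law of sines: sin P = p·sin Q/q ≈ 0.24510.
Since q ≥ p, only the acute value applies: ∠P ≈ 14.19°.
Then ∠R = 180° − ∠Q − ∠P ≈ 130.81°.
Law of sines gives r = q·sin R/sin Q ≈ 89.86.
Area = ½·q·p·sin R ≈ 749.93.
Semiperimeter s = (89.86+29.1+68.1)/2 = 93.53.
Inradius = area/s = 749.93/93.53 ≈ 8.0181.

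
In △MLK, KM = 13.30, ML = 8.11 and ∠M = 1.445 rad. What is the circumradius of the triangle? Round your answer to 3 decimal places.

R ≈ 7.400

By the law of cosines, LK² = KM² + ML² − 2·KM·ML·cos M = 215.6, so LK ≈ 14.683.
Area = ½·KM·ML·sin M ≈ 53.505.
Circumradius = LK/(2 sin M) ≈ 7.4001.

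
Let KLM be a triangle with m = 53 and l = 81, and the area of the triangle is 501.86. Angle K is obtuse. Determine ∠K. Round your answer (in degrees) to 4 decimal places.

From area = ½·l·m·sin K, we get sin K = 2·area/(l·m) ≈ 0.23380.
Taking the obtuse solution, ∠K ≈ 166.48°.

∠K ≈ 166.4789°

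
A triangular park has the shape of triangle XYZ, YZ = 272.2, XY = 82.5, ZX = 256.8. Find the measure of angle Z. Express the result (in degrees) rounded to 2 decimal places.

By the law of cosines, cos Z = (YZ² + ZX² − XY²) / (2·YZ·ZX) ≈ 0.95301, so ∠Z ≈ 17.63°.

∠Z ≈ 17.63°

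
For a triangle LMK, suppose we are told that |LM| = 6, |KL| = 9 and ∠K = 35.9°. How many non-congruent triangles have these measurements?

|KL|·sin K = 9·sin(35.9°) ≈ 5.277.
Since |KL| sin K < |LM| < |KL| (5.277 < 6 < 9), two triangles exist.

2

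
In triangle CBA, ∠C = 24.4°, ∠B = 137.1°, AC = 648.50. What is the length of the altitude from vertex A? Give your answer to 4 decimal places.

h_A ≈ 267.8982

The third angle is ∠A = 180° − ∠C − ∠B = 18.50°.
Law of sines: BA = AC·sin C/sin B ≈ 393.55.
Law of sines: CB = AC·sin A/sin B ≈ 302.29.
Area = ½·AC·BA·sin A ≈ 40491.
The altitude from A has length 2·area/CB ≈ 267.9.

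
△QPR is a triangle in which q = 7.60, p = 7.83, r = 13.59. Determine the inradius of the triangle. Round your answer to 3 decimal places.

1.711

Semiperimeter s = (7.6 + 7.83 + 13.59)/2 = 14.51.
Heron's formula: area = √(14.51·6.91·6.68·0.92) ≈ 24.823.
Inradius = area/s = 24.823/14.51 ≈ 1.7108.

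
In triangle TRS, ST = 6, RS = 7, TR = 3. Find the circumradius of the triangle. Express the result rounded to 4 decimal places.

By the law of cosines, cos T = (ST² + TR² − RS²) / (2·ST·TR) ≈ -0.11111, so ∠T ≈ 1.682 rad.
Circumradius = RS/(2 sin T) ≈ 3.5218.

3.5218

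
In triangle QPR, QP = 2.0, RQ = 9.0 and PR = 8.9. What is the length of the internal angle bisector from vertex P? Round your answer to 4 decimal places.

2.3801

By the law of cosines, cos P = (QP² + PR² − RQ²) / (2·QP·PR) ≈ 0.06208, so ∠P ≈ 86.44°.
The bisector from P has length 2·QP·PR·cos(∠P/2)/(QP+PR) ≈ 2.3801.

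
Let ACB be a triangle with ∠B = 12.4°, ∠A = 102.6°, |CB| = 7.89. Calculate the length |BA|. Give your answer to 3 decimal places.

7.327

The third angle is ∠C = 180° − ∠B − ∠A = 65.00°.
Law of sines: |BA| = |CB|·sin C/sin A ≈ 7.3272.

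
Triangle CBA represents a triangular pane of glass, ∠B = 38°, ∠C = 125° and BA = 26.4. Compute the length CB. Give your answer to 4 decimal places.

The third angle is ∠A = 180° − ∠C − ∠B = 17.00°.
Law of sines: CB = BA·sin A/sin C ≈ 9.4227.

9.4227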